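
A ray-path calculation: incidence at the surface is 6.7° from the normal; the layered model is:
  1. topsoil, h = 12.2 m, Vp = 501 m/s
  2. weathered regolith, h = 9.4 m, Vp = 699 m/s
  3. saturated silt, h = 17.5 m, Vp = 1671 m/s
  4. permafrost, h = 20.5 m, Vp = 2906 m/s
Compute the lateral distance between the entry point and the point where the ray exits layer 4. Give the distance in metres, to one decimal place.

29.2 m

p = sin θ₁/V₁ = sin 6.7°/501 = 2.3288e-04 s/m is conserved through the stack.
Layer 1: θ = 6.70°; offset = 12.2·tan 6.70° = 1.433 m.
Layer 2: sin θ = p·699 = 0.1628 → θ = 9.37°; offset = 9.4·tan 9.37° = 1.551 m.
Layer 3: sin θ = p·1671 = 0.3891 → θ = 22.90°; offset = 17.5·tan 22.90° = 7.393 m.
Layer 4: sin θ = p·2906 = 0.6767 → θ = 42.59°; offset = 20.5·tan 42.59° = 18.844 m.
Σ offsets = 29.220 m.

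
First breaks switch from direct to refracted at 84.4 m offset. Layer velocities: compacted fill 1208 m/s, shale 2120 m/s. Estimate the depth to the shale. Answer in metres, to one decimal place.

22.1 m

h = (x_cross/2)·√((V₂−V₁)/(V₂+V₁)).
(V₂−V₁)/(V₂+V₁) = (2120−1208)/(2120+1208) = 0.2740; √ = 0.5235.
h = (84.4/2)·0.5235 = 22.09 m.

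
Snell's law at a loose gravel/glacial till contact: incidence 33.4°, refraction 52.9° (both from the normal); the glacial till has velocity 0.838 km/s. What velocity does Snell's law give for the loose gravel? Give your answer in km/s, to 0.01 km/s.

Snell's law: sin 33.4°/V₁ = sin 52.9°/V₂.
V₁ = V₂·sin 33.4°/sin 52.9° = 0.838 × 0.6902 = 0.58 km/s.

0.58 km/s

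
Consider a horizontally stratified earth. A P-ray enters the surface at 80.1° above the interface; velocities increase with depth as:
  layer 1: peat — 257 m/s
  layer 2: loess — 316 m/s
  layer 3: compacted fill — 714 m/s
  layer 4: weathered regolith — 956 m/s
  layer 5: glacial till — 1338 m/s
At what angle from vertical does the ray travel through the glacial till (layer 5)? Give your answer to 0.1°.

63.5°

From the normal: θ₁ = 90° − 80.1° = 9.9°.
Snell's law across each interface conserves sin θ / V, so sin θ_5 = V_5·sin θ₁/V₁.
sin θ_5 = 1338 × sin 9.9° / 257 = 0.8951.
θ_5 = 63.52° from the vertical.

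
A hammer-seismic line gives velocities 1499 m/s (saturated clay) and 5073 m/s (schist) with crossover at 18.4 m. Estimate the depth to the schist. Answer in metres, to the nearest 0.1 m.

x_cross = 2h·√((V₂+V₁)/(V₂−V₁)) → h = x_cross / (2·√((V₂+V₁)/(V₂−V₁))).
√((V₂+V₁)/(V₂−V₁)) = √((5073+1499)/(5073−1499)) = 1.3560.
h = 18.4 / (2·1.3560) = 6.78 m.

6.8 m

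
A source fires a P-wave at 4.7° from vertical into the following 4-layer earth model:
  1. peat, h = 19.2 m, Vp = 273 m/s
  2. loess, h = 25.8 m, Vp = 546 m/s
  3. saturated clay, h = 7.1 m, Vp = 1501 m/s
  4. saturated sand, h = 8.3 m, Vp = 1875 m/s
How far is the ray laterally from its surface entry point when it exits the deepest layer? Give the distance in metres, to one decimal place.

15.1 m

Apply Snell's law at each interface; in layer i the horizontal offset is hᵢ·tan θᵢ.
Layer 1: θ = 4.70°; offset = 19.2·tan 4.70° = 1.579 m.
Layer 2: sin θ = 546·sin 4.7°/273 = 0.1639, θ = 9.43°; offset = 25.8·tan 9.43° = 4.286 m.
Layer 3: sin θ = 1501·sin 4.7°/273 = 0.4505, θ = 26.78°; offset = 7.1·tan 26.78° = 3.583 m.
Layer 4: sin θ = 1875·sin 4.7°/273 = 0.5628, θ = 34.25°; offset = 8.3·tan 34.25° = 5.651 m.
Total horizontal offset = 15.098 m.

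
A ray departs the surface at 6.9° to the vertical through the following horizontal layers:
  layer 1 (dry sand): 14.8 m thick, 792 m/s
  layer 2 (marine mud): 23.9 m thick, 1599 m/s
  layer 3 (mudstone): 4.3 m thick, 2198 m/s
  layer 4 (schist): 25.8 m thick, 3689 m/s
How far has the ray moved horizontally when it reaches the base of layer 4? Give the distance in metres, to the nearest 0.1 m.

Apply Snell's law at each interface; in layer i the horizontal offset is hᵢ·tan θᵢ.
Layer 1: θ = 6.90°; offset = 14.8·tan 6.90° = 1.791 m.
Layer 2: sin θ = 1599·sin 6.9°/792 = 0.2425, θ = 14.04°; offset = 23.9·tan 14.04° = 5.975 m.
Layer 3: sin θ = 2198·sin 6.9°/792 = 0.3334, θ = 19.48°; offset = 4.3·tan 19.48° = 1.521 m.
Layer 4: sin θ = 3689·sin 6.9°/792 = 0.5596, θ = 34.03°; offset = 25.8·tan 34.03° = 17.420 m.
Total horizontal offset = 26.707 m.

26.7 m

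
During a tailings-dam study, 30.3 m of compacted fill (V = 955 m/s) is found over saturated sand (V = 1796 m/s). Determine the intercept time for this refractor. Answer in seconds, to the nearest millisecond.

tᵢ = 2h·√(V₂²−V₁²)/(V₁V₂).
√(V₂²−V₁²) = √(1796²−955²) = 1521.0 m/s.
tᵢ = 2·30.3·1521.0/(955·1796) = 0.05374 s.

0.054 s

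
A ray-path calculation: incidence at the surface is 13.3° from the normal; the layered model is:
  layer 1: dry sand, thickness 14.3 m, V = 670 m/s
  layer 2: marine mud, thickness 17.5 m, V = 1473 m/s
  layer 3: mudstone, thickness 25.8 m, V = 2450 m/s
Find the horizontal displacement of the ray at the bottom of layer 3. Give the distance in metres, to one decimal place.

53.8 m

Ray parameter p = sin 13.3° / 670 m/s = 3.4336e-04 s/m.
Layer 1: θ = 13.30°; offset = 14.3·tan 13.30° = 3.380 m.
Layer 2: sin θ = p·1473 = 0.5058 → θ = 30.38°; offset = 17.5·tan 30.38° = 10.260 m.
Layer 3: sin θ = p·2450 = 0.8412 → θ = 57.27°; offset = 25.8·tan 57.27° = 40.141 m.
Σ offsets = 53.781 m.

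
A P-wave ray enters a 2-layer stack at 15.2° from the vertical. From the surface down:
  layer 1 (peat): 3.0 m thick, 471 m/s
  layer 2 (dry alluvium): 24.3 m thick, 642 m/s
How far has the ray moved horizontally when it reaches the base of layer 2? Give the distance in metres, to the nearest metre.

10 m

Apply Snell's law at each interface; in layer i the horizontal offset is hᵢ·tan θᵢ.
Layer 1: θ = 15.20°; offset = 3.0·tan 15.20° = 0.815 m.
Layer 2: sin θ = 642·sin 15.2°/471 = 0.3574, θ = 20.94°; offset = 24.3·tan 20.94° = 9.298 m.
Total horizontal offset = 10.113 m.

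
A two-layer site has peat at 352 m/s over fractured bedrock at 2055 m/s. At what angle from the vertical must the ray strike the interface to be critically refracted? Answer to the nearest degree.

10°

Critical incidence: sin θ_c = V₁/V₂ = 352/2055 = 0.1713.
θ_c = arcsin 0.1713 = 9.86°.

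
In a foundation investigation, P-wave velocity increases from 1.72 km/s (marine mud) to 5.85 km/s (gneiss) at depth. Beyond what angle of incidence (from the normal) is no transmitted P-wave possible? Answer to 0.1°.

17.1°

Critical incidence: sin θ_c = V₁/V₂ = 1.72/5.85 = 0.2940.
θ_c = arcsin 0.2940 = 17.10°.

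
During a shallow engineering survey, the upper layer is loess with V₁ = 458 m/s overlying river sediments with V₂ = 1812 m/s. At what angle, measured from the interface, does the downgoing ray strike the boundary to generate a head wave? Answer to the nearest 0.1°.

75.4°

At critical incidence the refracted ray runs along the interface (θ₂ = 90°), so sin θ_c = V₁/V₂.
θ_c = arcsin(458/1812) = arcsin 0.2528 = 14.64°.
Measured from the interface: 90° − 14.64° = 75.36°.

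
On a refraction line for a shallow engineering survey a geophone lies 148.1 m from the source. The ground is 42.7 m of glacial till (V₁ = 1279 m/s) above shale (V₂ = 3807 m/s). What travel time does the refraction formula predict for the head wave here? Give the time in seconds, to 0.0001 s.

t = x/V₂ + 2h·√(V₂²−V₁²)/(V₁V₂).
√(V₂²−V₁²) = √(3807²−1279²) = 3585.7 m/s; delay term = 2·42.7·3585.7/(1279·3807) = 0.06289 s.
t = 148.1/3807 + 0.06289 = 0.10179 s.

0.1018 s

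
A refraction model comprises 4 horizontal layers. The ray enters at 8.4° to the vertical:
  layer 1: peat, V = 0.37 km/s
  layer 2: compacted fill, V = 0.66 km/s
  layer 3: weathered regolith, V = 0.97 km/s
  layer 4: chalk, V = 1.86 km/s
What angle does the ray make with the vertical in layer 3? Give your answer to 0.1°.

Ray parameter p = sin 8.4° / 0.37 = 3.9482e-01 s/km.
sin θ_3 = p·V_3 = 3.9482e-01 × 0.97 = 0.3830.
θ_3 = 22.52° from the vertical.

22.5°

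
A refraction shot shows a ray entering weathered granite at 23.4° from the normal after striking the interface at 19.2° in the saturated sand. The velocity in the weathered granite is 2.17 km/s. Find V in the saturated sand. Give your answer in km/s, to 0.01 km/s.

1.80 km/s

sin 19.2° = 0.3289; sin 23.4° = 0.3971.
V₁ = V₂·(sin θ₁/sin θ₂) = 2.17·(0.3289/0.3971) = 1.80 km/s.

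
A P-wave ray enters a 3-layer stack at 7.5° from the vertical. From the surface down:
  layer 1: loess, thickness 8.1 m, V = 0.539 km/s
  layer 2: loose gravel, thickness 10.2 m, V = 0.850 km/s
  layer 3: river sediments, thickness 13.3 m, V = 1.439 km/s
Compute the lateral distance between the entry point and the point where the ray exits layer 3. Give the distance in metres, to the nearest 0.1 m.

8.2 m

Apply Snell's law at each interface; in layer i the horizontal offset is hᵢ·tan θᵢ.
Layer 1: θ = 7.50°; offset = 8.1·tan 7.50° = 1.066 m.
Layer 2: sin θ = 0.850·sin 7.5°/0.539 = 0.2058, θ = 11.88°; offset = 10.2·tan 11.88° = 2.146 m.
Layer 3: sin θ = 1.439·sin 7.5°/0.539 = 0.3485, θ = 20.39°; offset = 13.3·tan 20.39° = 4.945 m.
Summing the layer offsets gives 8.157 m.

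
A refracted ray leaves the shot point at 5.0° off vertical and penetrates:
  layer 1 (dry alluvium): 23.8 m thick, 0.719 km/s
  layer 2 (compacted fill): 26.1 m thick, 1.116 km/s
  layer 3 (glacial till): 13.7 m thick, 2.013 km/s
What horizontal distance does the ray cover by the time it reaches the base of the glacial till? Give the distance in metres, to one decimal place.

Ray parameter p = sin 5.0° / 0.719 km/s = 1.2122e-01 s/km.
Layer 1: θ = 5.00°; offset = 23.8·tan 5.00° = 2.082 m.
Layer 2: sin θ = p·1.116 = 0.1353 → θ = 7.77°; offset = 26.1·tan 7.77° = 3.564 m.
Layer 3: sin θ = p·2.013 = 0.2440 → θ = 14.12°; offset = 13.7·tan 14.12° = 3.447 m.
Σ offsets = 9.093 m.

9.1 m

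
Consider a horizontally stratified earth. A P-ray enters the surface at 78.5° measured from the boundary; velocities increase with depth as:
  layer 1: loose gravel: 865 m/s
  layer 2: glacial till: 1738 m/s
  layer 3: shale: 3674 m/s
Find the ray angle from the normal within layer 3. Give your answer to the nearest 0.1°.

57.9°

From the normal: θ₁ = 90° − 78.5° = 11.5°.
Ray parameter p = sin 11.5° / 865 = 2.3048e-04 s/m.
sin θ_3 = p·V_3 = 2.3048e-04 × 3674 = 0.8468.
θ_3 = 57.86° from the vertical.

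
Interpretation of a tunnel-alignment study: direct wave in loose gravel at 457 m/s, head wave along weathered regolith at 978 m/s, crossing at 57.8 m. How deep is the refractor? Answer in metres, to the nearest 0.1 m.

17.4 m

x_cross = 2h·√((V₂+V₁)/(V₂−V₁)) → h = x_cross / (2·√((V₂+V₁)/(V₂−V₁))).
√((V₂+V₁)/(V₂−V₁)) = √((978+457)/(978−457)) = 1.6596.
h = 57.8 / (2·1.6596) = 17.41 m.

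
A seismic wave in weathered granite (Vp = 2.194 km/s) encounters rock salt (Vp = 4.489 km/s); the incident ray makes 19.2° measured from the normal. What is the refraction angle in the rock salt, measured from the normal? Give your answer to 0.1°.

sin θ₁/V₁ = sin θ₂/V₂ ⇒ sin θ₂ = 4.489·sin 19.2°/2.194 = 4.489·0.3289/2.194 = 0.6729.
θ₂ = arcsin 0.6729 = 42.29° from the normal.

42.3°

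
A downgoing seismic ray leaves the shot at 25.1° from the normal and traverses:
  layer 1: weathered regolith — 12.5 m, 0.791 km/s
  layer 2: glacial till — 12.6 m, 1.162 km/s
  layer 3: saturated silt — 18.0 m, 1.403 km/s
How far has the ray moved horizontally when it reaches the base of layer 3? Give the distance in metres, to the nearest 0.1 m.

36.5 m

p = sin θ₁/V₁ = sin 25.1°/0.791 = 5.3628e-01 s/km is conserved through the stack.
Layer 1: θ = 25.10°; offset = 12.5·tan 25.10° = 5.855 m.
Layer 2: sin θ = p·1.162 = 0.6232 → θ = 38.55°; offset = 12.6·tan 38.55° = 10.039 m.
Layer 3: sin θ = p·1.403 = 0.7524 → θ = 48.80°; offset = 18.0·tan 48.80° = 20.561 m.
Summing the layer offsets gives 36.455 m.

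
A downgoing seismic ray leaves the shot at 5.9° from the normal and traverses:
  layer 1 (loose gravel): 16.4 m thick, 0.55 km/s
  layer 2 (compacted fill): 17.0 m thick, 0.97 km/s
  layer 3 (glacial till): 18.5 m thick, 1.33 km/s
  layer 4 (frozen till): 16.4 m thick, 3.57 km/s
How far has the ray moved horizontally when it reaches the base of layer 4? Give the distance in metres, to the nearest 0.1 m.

24.3 m

Apply Snell's law at each interface; in layer i the horizontal offset is hᵢ·tan θᵢ.
Layer 1: θ = 5.90°; offset = 16.4·tan 5.90° = 1.695 m.
Layer 2: sin θ = 0.97·sin 5.9°/0.55 = 0.1813, θ = 10.44°; offset = 17.0·tan 10.44° = 3.134 m.
Layer 3: sin θ = 1.33·sin 5.9°/0.55 = 0.2486, θ = 14.39°; offset = 18.5·tan 14.39° = 4.748 m.
Layer 4: sin θ = 3.57·sin 5.9°/0.55 = 0.6672, θ = 41.85°; offset = 16.4·tan 41.85° = 14.690 m.
Σ offsets = 24.267 m.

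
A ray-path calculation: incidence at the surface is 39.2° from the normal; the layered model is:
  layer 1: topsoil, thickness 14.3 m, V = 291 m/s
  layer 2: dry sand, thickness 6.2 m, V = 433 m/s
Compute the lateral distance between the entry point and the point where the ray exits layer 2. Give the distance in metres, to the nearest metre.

29 m

p = sin θ₁/V₁ = sin 39.2°/291 = 2.1719e-03 s/m is conserved through the stack.
Layer 1: θ = 39.20°; offset = 14.3·tan 39.20° = 11.663 m.
Layer 2: sin θ = p·433 = 0.9404 → θ = 70.13°; offset = 6.2·tan 70.13° = 17.152 m.
Σ offsets = 28.814 m.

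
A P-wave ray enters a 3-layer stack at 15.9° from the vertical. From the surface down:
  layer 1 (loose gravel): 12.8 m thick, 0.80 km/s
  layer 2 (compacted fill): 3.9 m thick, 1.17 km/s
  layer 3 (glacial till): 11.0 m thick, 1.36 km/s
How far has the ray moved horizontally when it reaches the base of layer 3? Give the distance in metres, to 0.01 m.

p = sin θ₁/V₁ = sin 15.9°/0.80 = 3.4245e-01 s/km is conserved through the stack.
Layer 1: θ = 15.90°; offset = 12.8·tan 15.90° = 3.6462 m.
Layer 2: sin θ = p·1.17 = 0.4007 → θ = 23.62°; offset = 3.9·tan 23.62° = 1.7055 m.
Layer 3: sin θ = p·1.36 = 0.4657 → θ = 27.76°; offset = 11.0·tan 27.76° = 5.7892 m.
Summing the layer offsets gives 11.1409 m.

11.14 m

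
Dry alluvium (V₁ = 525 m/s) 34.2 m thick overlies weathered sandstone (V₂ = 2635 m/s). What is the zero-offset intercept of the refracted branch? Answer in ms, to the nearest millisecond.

128 ms

tᵢ = 2h·√(V₂²−V₁²)/(V₁V₂).
√(V₂²−V₁²) = √(2635²−525²) = 2582.2 m/s.
tᵢ = 2·34.2·2582.2/(525·2635) = 0.12767 s.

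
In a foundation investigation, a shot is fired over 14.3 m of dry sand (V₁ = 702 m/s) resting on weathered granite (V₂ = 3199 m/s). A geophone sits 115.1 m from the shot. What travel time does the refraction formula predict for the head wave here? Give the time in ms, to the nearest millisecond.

76 ms

t = x/V₂ + 2h·√(V₂²−V₁²)/(V₁V₂).
√(V₂²−V₁²) = √(3199²−702²) = 3121.0 m/s; delay term = 2·14.3·3121.0/(702·3199) = 0.03975 s.
t = 115.1/3199 + 0.03975 = 0.07573 s.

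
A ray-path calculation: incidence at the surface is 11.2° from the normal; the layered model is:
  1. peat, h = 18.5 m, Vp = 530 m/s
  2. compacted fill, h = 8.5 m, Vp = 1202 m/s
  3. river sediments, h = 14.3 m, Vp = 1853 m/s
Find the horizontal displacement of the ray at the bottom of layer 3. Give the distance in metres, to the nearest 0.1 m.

21.1 m

p = sin θ₁/V₁ = sin 11.2°/530 = 3.6648e-04 s/m is conserved through the stack.
Layer 1: θ = 11.20°; offset = 18.5·tan 11.20° = 3.663 m.
Layer 2: sin θ = p·1202 = 0.4405 → θ = 26.14°; offset = 8.5·tan 26.14° = 4.171 m.
Layer 3: sin θ = p·1853 = 0.6791 → θ = 42.77°; offset = 14.3·tan 42.77° = 13.229 m.
Summing the layer offsets gives 21.063 m.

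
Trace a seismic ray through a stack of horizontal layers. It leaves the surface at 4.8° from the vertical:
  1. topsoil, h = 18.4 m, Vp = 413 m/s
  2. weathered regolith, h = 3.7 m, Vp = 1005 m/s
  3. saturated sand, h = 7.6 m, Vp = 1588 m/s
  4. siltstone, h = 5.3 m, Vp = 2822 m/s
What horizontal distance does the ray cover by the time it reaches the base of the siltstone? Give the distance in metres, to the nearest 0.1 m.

8.6 m

p = sin θ₁/V₁ = sin 4.8°/413 = 2.0261e-04 s/m is conserved through the stack.
Layer 1: θ = 4.80°; offset = 18.4·tan 4.80° = 1.545 m.
Layer 2: sin θ = p·1005 = 0.2036 → θ = 11.75°; offset = 3.7·tan 11.75° = 0.770 m.
Layer 3: sin θ = p·1588 = 0.3217 → θ = 18.77°; offset = 7.6·tan 18.77° = 2.583 m.
Layer 4: sin θ = p·2822 = 0.5718 → θ = 34.87°; offset = 5.3·tan 34.87° = 3.694 m.
Σ offsets = 8.591 m.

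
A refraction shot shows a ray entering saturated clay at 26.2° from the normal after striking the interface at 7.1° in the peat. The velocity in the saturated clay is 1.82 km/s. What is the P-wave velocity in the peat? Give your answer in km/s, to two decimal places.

0.51 km/s

Snell's law: sin 7.1°/V₁ = sin 26.2°/V₂.
V₁ = V₂·sin 7.1°/sin 26.2° = 1.82 × 0.2800 = 0.51 km/s.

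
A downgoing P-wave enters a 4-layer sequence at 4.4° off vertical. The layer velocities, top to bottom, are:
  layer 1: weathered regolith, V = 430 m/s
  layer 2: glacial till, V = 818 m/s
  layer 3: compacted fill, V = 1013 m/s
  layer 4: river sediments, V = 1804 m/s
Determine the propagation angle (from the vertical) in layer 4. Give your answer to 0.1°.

18.8°

Snell's law across each interface conserves sin θ / V, so sin θ_4 = V_4·sin θ₁/V₁.
sin θ_4 = 1804 × sin 4.4° / 430 = 0.3219.
θ_4 = arcsin 0.3219 = 18.78°.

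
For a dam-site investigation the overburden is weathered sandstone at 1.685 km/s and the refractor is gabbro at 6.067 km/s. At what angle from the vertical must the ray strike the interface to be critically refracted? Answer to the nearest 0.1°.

Critical incidence: sin θ_c = V₁/V₂ = 1.685/6.067 = 0.2777.
θ_c = arcsin 0.2777 = 16.12°.

16.1°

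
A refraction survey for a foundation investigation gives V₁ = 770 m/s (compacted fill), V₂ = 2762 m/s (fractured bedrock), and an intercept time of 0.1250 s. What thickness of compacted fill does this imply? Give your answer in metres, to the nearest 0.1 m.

50.1 m

h = tᵢ·V₁·V₂ / (2·√(V₂²−V₁²)).
√(V₂²−V₁²) = √(2762² − 770²) = 2652.5 m/s.
h = 0.125 s × 770 × 2762 / (2 × 2652.5) = 50.11 m.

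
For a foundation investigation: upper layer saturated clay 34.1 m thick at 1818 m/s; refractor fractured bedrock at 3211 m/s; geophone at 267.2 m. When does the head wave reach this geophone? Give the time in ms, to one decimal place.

t = x/V₂ + 2h·√(V₂²−V₁²)/(V₁V₂).
√(V₂²−V₁²) = √(3211²−1818²) = 2646.8 m/s; delay term = 2·34.1·2646.8/(1818·3211) = 0.03092 s.
t = 267.2/3211 + 0.03092 = 0.11414 s.

114.1 ms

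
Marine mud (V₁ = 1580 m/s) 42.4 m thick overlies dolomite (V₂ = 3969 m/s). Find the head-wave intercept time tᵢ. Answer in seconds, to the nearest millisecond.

0.049 s

tᵢ = 2h·√(V₂²−V₁²)/(V₁V₂).
√(V₂²−V₁²) = √(3969²−1580²) = 3641.0 m/s.
tᵢ = 2·42.4·3641.0/(1580·3969) = 0.04923 s.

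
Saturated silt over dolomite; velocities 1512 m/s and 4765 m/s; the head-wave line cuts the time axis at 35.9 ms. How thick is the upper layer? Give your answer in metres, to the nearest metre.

h = tᵢ·V₁·V₂ / (2·√(V₂²−V₁²)).
√(V₂²−V₁²) = √(4765² − 1512²) = 4518.7 m/s.
h = 0.0359 s × 1512 × 4765 / (2 × 4518.7) = 28.62 m.

29 m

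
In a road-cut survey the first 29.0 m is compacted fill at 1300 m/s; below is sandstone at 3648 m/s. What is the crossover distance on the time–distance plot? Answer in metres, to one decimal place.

84.2 m

θ_c = arcsin(1300/3648) = 20.88°, so cos θ_c = 0.9343 and tᵢ = 2h cos θ_c/V₁ = 0.0417 s.
At crossover x/V₁ = x/V₂ + tᵢ ⇒ x = tᵢ/(1/V₁ − 1/V₂) = 0.04169/(7.6923e-04 − 2.7412e-04) = 84.20 m.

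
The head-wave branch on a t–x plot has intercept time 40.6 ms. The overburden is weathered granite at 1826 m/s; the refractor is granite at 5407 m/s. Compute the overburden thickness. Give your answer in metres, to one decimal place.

39.4 m

h = tᵢ·V₁·V₂ / (2·√(V₂²−V₁²)).
√(V₂²−V₁²) = √(5407² − 1826²) = 5089.3 m/s.
h = 0.0406 s × 1826 × 5407 / (2 × 5089.3) = 39.38 m.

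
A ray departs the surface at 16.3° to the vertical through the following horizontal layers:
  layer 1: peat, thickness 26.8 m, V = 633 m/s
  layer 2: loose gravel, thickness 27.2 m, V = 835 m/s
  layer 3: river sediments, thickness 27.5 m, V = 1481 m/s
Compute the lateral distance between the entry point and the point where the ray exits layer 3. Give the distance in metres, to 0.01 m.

42.62 m

Apply Snell's law at each interface; in layer i the horizontal offset is hᵢ·tan θᵢ.
Layer 1: θ = 16.30°; offset = 26.8·tan 16.30° = 7.8369 m.
Layer 2: sin θ = 835·sin 16.3°/633 = 0.3702, θ = 21.73°; offset = 27.2·tan 21.73° = 10.8406 m.
Layer 3: sin θ = 1481·sin 16.3°/633 = 0.6567, θ = 41.05°; offset = 27.5·tan 41.05° = 23.9440 m.
Σ offsets = 42.6215 m.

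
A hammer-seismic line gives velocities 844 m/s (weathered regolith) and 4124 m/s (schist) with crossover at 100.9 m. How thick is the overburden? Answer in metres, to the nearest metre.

41 m

h = (x_cross/2)·√((V₂−V₁)/(V₂+V₁)).
(V₂−V₁)/(V₂+V₁) = (4124−844)/(4124+844) = 0.6602; √ = 0.8125.
h = (100.9/2)·0.8125 = 40.99 m.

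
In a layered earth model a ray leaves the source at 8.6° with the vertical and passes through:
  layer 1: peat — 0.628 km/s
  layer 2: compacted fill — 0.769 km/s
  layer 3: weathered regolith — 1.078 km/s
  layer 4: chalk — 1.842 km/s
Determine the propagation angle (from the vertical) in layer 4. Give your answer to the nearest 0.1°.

Ray parameter p = sin 8.6° / 0.628 = 2.3811e-01 s/km.
sin θ_4 = p·V_4 = 2.3811e-01 × 1.842 = 0.4386.
θ_4 = 26.01° from the vertical.

26.0°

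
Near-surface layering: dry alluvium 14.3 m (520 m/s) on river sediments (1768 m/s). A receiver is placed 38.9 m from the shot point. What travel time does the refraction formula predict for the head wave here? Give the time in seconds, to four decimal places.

t = x/V₂ + 2h·√(V₂²−V₁²)/(V₁V₂).
√(V₂²−V₁²) = √(1768²−520²) = 1689.8 m/s; delay term = 2·14.3·1689.8/(520·1768) = 0.05257 s.
t = 38.9/1768 + 0.05257 = 0.07457 s.

0.0746 s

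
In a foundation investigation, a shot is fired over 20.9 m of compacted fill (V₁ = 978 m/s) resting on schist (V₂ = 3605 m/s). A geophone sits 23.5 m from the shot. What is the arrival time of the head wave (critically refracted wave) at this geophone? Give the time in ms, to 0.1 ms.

t = x/V₂ + 2h·√(V₂²−V₁²)/(V₁V₂).
√(V₂²−V₁²) = √(3605²−978²) = 3469.8 m/s; delay term = 2·20.9·3469.8/(978·3605) = 0.04114 s.
t = 23.5/3605 + 0.04114 = 0.04766 s.

47.7 ms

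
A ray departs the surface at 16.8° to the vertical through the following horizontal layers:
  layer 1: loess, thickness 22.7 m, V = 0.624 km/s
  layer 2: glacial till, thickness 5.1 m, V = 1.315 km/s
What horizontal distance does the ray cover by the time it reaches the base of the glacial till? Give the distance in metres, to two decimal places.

Ray parameter p = sin 16.8° / 0.624 km/s = 4.6319e-01 s/km.
Layer 1: θ = 16.80°; offset = 22.7·tan 16.80° = 6.8535 m.
Layer 2: sin θ = p·1.315 = 0.6091 → θ = 37.52°; offset = 5.1·tan 37.52° = 3.9168 m.
Σ offsets = 10.7703 m.

10.77 m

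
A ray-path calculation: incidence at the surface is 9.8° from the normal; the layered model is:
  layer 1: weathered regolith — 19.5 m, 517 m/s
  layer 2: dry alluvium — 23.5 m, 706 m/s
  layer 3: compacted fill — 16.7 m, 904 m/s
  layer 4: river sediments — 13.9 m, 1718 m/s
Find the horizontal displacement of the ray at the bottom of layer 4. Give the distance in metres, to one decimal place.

23.7 m

Apply Snell's law at each interface; in layer i the horizontal offset is hᵢ·tan θᵢ.
Layer 1: θ = 9.80°; offset = 19.5·tan 9.80° = 3.368 m.
Layer 2: sin θ = 706·sin 9.8°/517 = 0.2324, θ = 13.44°; offset = 23.5·tan 13.44° = 5.616 m.
Layer 3: sin θ = 904·sin 9.8°/517 = 0.2976, θ = 17.31°; offset = 16.7·tan 17.31° = 5.206 m.
Layer 4: sin θ = 1718·sin 9.8°/517 = 0.5656, θ = 34.44°; offset = 13.9·tan 34.44° = 9.533 m.
Total horizontal offset = 23.724 m.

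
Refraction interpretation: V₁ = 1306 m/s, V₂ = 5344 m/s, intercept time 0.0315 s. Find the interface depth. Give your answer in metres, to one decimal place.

21.2 m

θ_c = arcsin(1306/5344) = 14.15°; cos θ_c = 0.9697.
tᵢ = 2h cos θ_c/V₁ ⇒ h = tᵢ·V₁/(2 cos θ_c) = 0.0315·1306/(2·0.9697) = 21.21 m.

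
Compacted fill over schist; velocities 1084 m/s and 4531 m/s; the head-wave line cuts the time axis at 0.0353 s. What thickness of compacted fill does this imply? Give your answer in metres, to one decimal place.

19.7 m

θ_c = arcsin(1084/4531) = 13.84°; cos θ_c = 0.9710.
tᵢ = 2h cos θ_c/V₁ ⇒ h = tᵢ·V₁/(2 cos θ_c) = 0.0353·1084/(2·0.9710) = 19.70 m.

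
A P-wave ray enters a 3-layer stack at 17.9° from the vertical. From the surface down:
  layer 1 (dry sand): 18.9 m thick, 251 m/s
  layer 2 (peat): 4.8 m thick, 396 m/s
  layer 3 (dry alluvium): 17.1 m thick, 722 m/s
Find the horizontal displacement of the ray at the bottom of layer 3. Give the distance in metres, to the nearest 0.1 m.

Ray parameter p = sin 17.9° / 251 m/s = 1.2245e-03 s/m.
Layer 1: θ = 17.90°; offset = 18.9·tan 17.90° = 6.105 m.
Layer 2: sin θ = p·396 = 0.4849 → θ = 29.01°; offset = 4.8·tan 29.01° = 2.661 m.
Layer 3: sin θ = p·722 = 0.8841 → θ = 62.14°; offset = 17.1·tan 62.14° = 32.354 m.
Σ offsets = 41.120 m.

41.1 m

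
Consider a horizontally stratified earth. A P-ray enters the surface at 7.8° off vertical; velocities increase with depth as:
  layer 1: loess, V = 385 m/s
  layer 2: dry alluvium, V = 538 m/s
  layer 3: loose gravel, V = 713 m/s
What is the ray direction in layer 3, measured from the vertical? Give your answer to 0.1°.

14.6°

Ray parameter p = sin 7.8° / 385 = 3.5251e-04 s/m.
sin θ_3 = p·V_3 = 3.5251e-04 × 713 = 0.2513.
θ_3 = arcsin 0.2513 = 14.56°.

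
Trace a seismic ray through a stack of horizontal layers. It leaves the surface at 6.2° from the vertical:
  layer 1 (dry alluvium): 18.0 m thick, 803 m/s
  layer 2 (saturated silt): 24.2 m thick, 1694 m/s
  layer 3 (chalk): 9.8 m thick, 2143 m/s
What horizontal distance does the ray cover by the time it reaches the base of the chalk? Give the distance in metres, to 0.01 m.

10.57 m

Ray parameter p = sin 6.2° / 803 m/s = 1.3449e-04 s/m.
Layer 1: θ = 6.20°; offset = 18.0·tan 6.20° = 1.9554 m.
Layer 2: sin θ = p·1694 = 0.2278 → θ = 13.17°; offset = 24.2·tan 13.17° = 5.6625 m.
Layer 3: sin θ = p·2143 = 0.2882 → θ = 16.75°; offset = 9.8·tan 16.75° = 2.9498 m.
Σ offsets = 10.5677 m.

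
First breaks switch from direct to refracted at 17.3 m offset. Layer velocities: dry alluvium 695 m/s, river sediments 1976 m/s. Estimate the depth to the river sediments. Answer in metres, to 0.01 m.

5.99 m

h = (x_cross/2)·√((V₂−V₁)/(V₂+V₁)).
(V₂−V₁)/(V₂+V₁) = (1976−695)/(1976+695) = 0.4796; √ = 0.6925.
h = (17.3/2)·0.6925 = 5.99 m.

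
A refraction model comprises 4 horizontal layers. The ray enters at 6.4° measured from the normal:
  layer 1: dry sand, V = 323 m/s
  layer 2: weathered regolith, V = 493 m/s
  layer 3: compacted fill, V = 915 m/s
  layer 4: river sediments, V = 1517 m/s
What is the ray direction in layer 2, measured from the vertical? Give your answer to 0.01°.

9.80°

Ray parameter p = sin 6.4° / 323 = 3.4511e-04 s/m.
sin θ_2 = p·V_2 = 3.4511e-04 × 493 = 0.1701.
θ_2 = arcsin 0.1701 = 9.80°.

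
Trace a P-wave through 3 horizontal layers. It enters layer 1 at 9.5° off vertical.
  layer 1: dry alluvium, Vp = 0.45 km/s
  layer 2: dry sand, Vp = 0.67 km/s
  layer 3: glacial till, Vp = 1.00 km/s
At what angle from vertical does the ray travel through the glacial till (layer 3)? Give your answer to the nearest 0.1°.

Ray parameter p = sin 9.5° / 0.45 = 3.6677e-01 s/km.
sin θ_3 = p·V_3 = 3.6677e-01 × 1.00 = 0.3668.
θ_3 = 21.52° from the vertical.

21.5°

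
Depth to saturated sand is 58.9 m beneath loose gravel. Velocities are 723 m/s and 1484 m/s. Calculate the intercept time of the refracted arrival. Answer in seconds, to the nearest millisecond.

θ_c = arcsin(V₁/V₂) = arcsin(723/1484) = 29.16°; cos θ_c = 0.8733.
tᵢ = 2h·cos θ_c / V₁ = 2·58.9·0.8733 / 723 = 0.14229 s.

0.142 s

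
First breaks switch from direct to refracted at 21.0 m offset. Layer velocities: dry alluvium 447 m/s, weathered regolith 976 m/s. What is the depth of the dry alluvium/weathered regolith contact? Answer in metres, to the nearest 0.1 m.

h = (x_cross/2)·√((V₂−V₁)/(V₂+V₁)).
(V₂−V₁)/(V₂+V₁) = (976−447)/(976+447) = 0.3717; √ = 0.6097.
h = (21.0/2)·0.6097 = 6.40 m.

6.4 m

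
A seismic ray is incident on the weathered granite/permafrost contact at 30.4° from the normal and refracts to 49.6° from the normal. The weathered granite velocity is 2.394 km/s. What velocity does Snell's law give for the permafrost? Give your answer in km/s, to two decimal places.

sin 30.4° = 0.5060; sin 49.6° = 0.7615.
V₂ = V₁·(sin θ₂/sin θ₁) = 2.394·(0.7615/0.5060) = 3.60 km/s.

3.60 km/s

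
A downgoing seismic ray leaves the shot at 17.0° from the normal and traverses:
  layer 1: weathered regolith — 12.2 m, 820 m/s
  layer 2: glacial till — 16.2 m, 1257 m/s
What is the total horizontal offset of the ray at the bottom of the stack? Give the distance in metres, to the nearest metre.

p = sin θ₁/V₁ = sin 17.0°/820 = 3.5655e-04 s/m is conserved through the stack.
Layer 1: θ = 17.00°; offset = 12.2·tan 17.00° = 3.730 m.
Layer 2: sin θ = p·1257 = 0.4482 → θ = 26.63°; offset = 16.2·tan 26.63° = 8.122 m.
Summing the layer offsets gives 11.852 m.

12 m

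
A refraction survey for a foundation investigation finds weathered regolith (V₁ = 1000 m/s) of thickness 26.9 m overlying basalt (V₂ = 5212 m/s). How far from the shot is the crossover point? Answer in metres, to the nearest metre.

65 m

x_cross = 2h·√((V₂+V₁)/(V₂−V₁)).
(V₂+V₁)/(V₂−V₁) = (5212+1000)/(5212−1000) = 1.4748; √ = 1.2144.
x_cross = 2·26.9·1.2144 = 65.34 m.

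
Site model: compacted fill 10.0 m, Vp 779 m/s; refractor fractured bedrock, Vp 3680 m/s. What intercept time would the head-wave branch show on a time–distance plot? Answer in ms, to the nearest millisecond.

25 ms

tᵢ = 2h·√(V₂²−V₁²)/(V₁V₂).
√(V₂²−V₁²) = √(3680²−779²) = 3596.6 m/s.
tᵢ = 2·10.0·3596.6/(779·3680) = 0.02509 s.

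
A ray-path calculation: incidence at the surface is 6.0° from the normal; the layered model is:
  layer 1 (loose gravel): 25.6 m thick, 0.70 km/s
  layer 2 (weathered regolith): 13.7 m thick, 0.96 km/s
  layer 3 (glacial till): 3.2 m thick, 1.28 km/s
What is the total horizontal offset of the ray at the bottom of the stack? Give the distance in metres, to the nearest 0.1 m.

5.3 m

Apply Snell's law at each interface; in layer i the horizontal offset is hᵢ·tan θᵢ.
Layer 1: θ = 6.00°; offset = 25.6·tan 6.00° = 2.691 m.
Layer 2: sin θ = 0.96·sin 6.0°/0.70 = 0.1434, θ = 8.24°; offset = 13.7·tan 8.24° = 1.984 m.
Layer 3: sin θ = 1.28·sin 6.0°/0.70 = 0.1911, θ = 11.02°; offset = 3.2·tan 11.02° = 0.623 m.
Total horizontal offset = 5.298 m.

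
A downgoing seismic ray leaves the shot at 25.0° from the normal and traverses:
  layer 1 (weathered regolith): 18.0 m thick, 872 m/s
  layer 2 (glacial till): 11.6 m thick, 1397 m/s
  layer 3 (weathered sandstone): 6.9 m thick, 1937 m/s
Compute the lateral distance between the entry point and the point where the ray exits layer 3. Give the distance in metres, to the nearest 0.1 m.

Ray parameter p = sin 25.0° / 872 m/s = 4.8465e-04 s/m.
Layer 1: θ = 25.00°; offset = 18.0·tan 25.00° = 8.394 m.
Layer 2: sin θ = p·1397 = 0.6771 → θ = 42.61°; offset = 11.6·tan 42.61° = 10.672 m.
Layer 3: sin θ = p·1937 = 0.9388 → θ = 69.85°; offset = 6.9·tan 69.85° = 18.801 m.
Summing the layer offsets gives 37.867 m.

37.9 m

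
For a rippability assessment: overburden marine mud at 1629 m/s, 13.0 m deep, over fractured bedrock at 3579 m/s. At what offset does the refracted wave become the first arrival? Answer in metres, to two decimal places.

x_cross = 2h·√((V₂+V₁)/(V₂−V₁)).
(V₂+V₁)/(V₂−V₁) = (3579+1629)/(3579−1629) = 2.6708; √ = 1.6342.
x_cross = 2·13.0·1.6342 = 42.49 m.

42.49 m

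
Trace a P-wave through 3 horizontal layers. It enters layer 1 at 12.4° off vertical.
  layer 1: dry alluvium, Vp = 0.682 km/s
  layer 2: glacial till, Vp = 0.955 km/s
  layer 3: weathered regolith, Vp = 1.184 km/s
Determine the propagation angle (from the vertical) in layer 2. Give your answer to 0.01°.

17.50°

Ray parameter p = sin 12.4° / 0.682 = 3.1486e-01 s/km.
sin θ_2 = p·V_2 = 3.1486e-01 × 0.955 = 0.3007.
θ_2 = 17.50° from the vertical.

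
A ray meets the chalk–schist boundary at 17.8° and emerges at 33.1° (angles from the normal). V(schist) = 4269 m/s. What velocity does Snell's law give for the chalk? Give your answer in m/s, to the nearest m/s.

2390 m/s

sin 17.8° = 0.3057; sin 33.1° = 0.5461.
V₁ = V₂·(sin θ₁/sin θ₂) = 4269·(0.3057/0.5461) = 2389.69 m/s.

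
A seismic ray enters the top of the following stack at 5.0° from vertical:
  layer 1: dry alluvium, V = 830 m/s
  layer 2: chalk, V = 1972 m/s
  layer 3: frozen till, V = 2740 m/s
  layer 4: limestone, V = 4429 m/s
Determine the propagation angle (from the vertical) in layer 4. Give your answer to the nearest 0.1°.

27.7°

Ray parameter p = sin 5.0° / 830 = 1.0501e-04 s/m.
sin θ_4 = p·V_4 = 1.0501e-04 × 4429 = 0.4651.
θ_4 = arcsin 0.4651 = 27.72°.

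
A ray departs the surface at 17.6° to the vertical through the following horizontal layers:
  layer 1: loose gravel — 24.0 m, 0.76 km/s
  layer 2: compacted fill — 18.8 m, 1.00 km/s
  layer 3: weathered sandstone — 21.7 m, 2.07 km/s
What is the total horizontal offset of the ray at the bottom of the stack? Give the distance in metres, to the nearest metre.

47 m

Ray parameter p = sin 17.6° / 0.76 km/s = 3.9786e-01 s/km.
Layer 1: θ = 17.60°; offset = 24.0·tan 17.60° = 7.613 m.
Layer 2: sin θ = p·1.00 = 0.3979 → θ = 23.44°; offset = 18.8·tan 23.44° = 8.153 m.
Layer 3: sin θ = p·2.07 = 0.8236 → θ = 55.44°; offset = 21.7·tan 55.44° = 31.506 m.
Total horizontal offset = 47.272 m.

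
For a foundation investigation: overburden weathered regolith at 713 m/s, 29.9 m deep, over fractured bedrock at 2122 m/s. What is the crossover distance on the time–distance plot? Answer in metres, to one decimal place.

84.8 m

x_cross = 2h·√((V₂+V₁)/(V₂−V₁)).
(V₂+V₁)/(V₂−V₁) = (2122+713)/(2122−713) = 2.0121; √ = 1.4185.
x_cross = 2·29.9·1.4185 = 84.82 m.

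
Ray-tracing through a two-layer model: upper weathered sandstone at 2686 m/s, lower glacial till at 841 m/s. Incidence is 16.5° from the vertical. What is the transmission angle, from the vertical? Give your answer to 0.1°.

5.1°

Snell's law: sin θ₂ = (V₂/V₁)·sin θ₁ = (841/2686)·sin 16.5° = 0.0889.
θ₂ = arcsin 0.0889 = 5.10° from the normal.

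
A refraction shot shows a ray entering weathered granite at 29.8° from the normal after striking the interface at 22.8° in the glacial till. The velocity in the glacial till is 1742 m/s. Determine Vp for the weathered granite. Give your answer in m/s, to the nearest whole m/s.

Snell's law: sin 22.8°/V₁ = sin 29.8°/V₂.
V₂ = V₁·sin 29.8°/sin 22.8° = 1742 × 1.2825 = 2234.05 m/s.

2234 m/s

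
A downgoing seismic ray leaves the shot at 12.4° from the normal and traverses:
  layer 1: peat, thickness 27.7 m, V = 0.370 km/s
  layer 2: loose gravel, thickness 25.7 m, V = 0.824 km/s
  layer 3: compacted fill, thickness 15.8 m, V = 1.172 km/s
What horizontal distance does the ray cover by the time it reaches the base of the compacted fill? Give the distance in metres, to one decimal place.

Apply Snell's law at each interface; in layer i the horizontal offset is hᵢ·tan θᵢ.
Layer 1: θ = 12.40°; offset = 27.7·tan 12.40° = 6.090 m.
Layer 2: sin θ = 0.824·sin 12.4°/0.370 = 0.4782, θ = 28.57°; offset = 25.7·tan 28.57° = 13.994 m.
Layer 3: sin θ = 1.172·sin 12.4°/0.370 = 0.6802, θ = 42.86°; offset = 15.8·tan 42.86° = 14.661 m.
Σ offsets = 34.745 m.

34.7 m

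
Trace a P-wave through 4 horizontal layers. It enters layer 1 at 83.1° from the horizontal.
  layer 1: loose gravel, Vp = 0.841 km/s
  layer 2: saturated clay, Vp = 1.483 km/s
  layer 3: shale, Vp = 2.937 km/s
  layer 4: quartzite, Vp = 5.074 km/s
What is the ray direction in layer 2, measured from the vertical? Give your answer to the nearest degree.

12°

From the normal: θ₁ = 90° − 83.1° = 6.9°.
Ray parameter p = sin 6.9° / 0.841 = 1.4285e-01 s/km.
sin θ_2 = p·V_2 = 1.4285e-01 × 1.483 = 0.2118.
θ_2 = arcsin 0.2118 = 12.23°.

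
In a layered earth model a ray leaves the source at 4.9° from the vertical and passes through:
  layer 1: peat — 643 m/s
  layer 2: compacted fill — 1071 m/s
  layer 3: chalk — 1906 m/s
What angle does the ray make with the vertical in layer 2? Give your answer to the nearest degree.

8°

Snell's law across each interface conserves sin θ / V, so sin θ_2 = V_2·sin θ₁/V₁.
sin θ_2 = 1071 × sin 4.9° / 643 = 0.1423.
θ_2 = 8.18° from the vertical.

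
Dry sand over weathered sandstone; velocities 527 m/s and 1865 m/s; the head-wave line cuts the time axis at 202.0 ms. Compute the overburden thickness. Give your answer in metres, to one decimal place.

θ_c = arcsin(527/1865) = 16.41°; cos θ_c = 0.9592.
tᵢ = 2h cos θ_c/V₁ ⇒ h = tᵢ·V₁/(2 cos θ_c) = 0.202·527/(2·0.9592) = 55.49 m.

55.5 m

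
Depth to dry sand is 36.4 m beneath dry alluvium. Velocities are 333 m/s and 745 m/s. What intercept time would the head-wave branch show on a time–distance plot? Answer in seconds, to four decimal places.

0.1956 s

tᵢ = 2h·√(V₂²−V₁²)/(V₁V₂).
√(V₂²−V₁²) = √(745²−333²) = 666.4 m/s.
tᵢ = 2·36.4·666.4/(333·745) = 0.19556 s.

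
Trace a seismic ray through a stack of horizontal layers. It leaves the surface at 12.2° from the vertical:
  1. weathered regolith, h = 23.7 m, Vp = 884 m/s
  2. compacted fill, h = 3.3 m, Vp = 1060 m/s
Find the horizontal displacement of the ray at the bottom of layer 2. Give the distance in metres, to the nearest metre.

6 m

Apply Snell's law at each interface; in layer i the horizontal offset is hᵢ·tan θᵢ.
Layer 1: θ = 12.20°; offset = 23.7·tan 12.20° = 5.124 m.
Layer 2: sin θ = 1060·sin 12.2°/884 = 0.2534, θ = 14.68°; offset = 3.3·tan 14.68° = 0.864 m.
Summing the layer offsets gives 5.989 m.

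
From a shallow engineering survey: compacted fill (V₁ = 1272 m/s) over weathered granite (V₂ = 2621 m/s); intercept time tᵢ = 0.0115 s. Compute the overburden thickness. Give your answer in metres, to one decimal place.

8.4 m

h = tᵢ·V₁·V₂ / (2·√(V₂²−V₁²)).
√(V₂²−V₁²) = √(2621² − 1272²) = 2291.6 m/s.
h = 0.0115 s × 1272 × 2621 / (2 × 2291.6) = 8.37 m.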